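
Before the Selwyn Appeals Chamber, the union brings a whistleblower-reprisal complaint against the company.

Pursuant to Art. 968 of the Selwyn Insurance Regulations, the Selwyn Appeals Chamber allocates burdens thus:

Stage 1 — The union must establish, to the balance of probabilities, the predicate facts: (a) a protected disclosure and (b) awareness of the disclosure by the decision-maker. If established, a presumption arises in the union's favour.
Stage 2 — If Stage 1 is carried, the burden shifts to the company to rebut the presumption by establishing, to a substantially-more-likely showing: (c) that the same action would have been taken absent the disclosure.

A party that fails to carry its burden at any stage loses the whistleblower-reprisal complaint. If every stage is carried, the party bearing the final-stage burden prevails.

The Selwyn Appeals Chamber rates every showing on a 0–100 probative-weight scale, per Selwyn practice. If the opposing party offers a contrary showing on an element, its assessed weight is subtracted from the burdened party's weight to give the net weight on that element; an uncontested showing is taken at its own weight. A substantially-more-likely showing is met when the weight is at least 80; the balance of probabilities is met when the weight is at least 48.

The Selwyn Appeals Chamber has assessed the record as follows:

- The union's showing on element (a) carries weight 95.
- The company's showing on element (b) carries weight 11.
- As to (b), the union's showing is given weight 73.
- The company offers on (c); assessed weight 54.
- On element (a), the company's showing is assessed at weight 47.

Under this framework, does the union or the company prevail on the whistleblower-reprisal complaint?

union

Stage 1 (union, the balance of probabilities, weight is at least 48): (a) net 95−47=48 ≥ 48 — meets; (b) net 73−11=62 ≥ 48 — meets.
  Stage 1 is satisfied; the onus moves to the company.
Stage 2 (company, a substantially-more-likely showing, weight is at least 80): (c) 54 < 80 — fails.
  Stage 2 not carried; the company fails its burden.
So the union prevails.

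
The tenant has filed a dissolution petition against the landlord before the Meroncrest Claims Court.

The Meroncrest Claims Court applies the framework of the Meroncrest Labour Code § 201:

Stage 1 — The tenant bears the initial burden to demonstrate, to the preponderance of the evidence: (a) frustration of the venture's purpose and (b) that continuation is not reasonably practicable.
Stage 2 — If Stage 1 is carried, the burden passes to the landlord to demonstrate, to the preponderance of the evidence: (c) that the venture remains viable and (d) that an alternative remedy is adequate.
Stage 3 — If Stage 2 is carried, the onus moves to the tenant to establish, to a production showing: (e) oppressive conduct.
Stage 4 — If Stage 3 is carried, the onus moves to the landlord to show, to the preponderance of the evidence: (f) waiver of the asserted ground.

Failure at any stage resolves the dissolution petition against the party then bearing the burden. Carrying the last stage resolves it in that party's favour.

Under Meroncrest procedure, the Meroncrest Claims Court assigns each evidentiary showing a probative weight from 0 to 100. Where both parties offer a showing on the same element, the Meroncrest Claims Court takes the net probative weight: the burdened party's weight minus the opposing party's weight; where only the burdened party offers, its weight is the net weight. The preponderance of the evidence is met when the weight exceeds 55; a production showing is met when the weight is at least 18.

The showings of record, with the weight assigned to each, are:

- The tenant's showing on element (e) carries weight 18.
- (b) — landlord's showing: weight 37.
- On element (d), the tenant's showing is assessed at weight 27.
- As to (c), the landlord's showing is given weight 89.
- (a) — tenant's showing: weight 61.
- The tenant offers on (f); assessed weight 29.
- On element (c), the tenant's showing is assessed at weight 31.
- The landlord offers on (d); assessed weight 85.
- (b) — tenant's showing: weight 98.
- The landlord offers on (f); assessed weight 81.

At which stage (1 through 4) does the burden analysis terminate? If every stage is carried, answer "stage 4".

stage 4

Stage 1 (tenant, the preponderance of the evidence, weight exceeds 55): (a) 61 > 55 — meets; (b) net 98−37=61 > 55 — meets.
  Stage 1 is satisfied; the onus moves to the landlord.
Stage 2 (landlord, the preponderance of the evidence, weight exceeds 55): (c) net 89−31=58 > 55 — meets; (d) net 85−27=58 > 55 — meets.
  Stage 2 is satisfied; the onus moves to the tenant.
Stage 3 (tenant, a production showing, weight is at least 18): (e) 18 ≥ 18 — meets.
  Stage 3 carried; the burden shifts to the landlord.
Stage 4 (landlord, the preponderance of the evidence, weight exceeds 55): (f) net 81−29=52 ≤ 55 — fails.
  Not every element is met, so the landlord fails to carry Stage 4.
So the tenant prevails.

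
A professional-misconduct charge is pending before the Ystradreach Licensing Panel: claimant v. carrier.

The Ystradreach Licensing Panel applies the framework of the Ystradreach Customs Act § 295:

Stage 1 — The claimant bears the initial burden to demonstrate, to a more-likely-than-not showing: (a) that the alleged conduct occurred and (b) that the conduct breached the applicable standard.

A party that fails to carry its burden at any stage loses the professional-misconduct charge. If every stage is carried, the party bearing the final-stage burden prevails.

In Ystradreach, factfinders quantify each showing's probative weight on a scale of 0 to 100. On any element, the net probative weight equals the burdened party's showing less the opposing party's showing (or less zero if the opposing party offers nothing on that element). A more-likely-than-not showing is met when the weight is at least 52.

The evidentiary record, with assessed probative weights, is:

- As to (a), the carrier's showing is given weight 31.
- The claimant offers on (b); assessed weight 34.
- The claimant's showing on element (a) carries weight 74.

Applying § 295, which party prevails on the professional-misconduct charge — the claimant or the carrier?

Stage 1 (claimant, a more-likely-than-not showing, weight is at least 52): (a) net 74−31=43 < 52 — fails; (b) 34 < 52 — fails.
  Not every element is met, so the claimant fails to carry Stage 1.
The analysis ends at Stage 1; the carrier prevails.

carrier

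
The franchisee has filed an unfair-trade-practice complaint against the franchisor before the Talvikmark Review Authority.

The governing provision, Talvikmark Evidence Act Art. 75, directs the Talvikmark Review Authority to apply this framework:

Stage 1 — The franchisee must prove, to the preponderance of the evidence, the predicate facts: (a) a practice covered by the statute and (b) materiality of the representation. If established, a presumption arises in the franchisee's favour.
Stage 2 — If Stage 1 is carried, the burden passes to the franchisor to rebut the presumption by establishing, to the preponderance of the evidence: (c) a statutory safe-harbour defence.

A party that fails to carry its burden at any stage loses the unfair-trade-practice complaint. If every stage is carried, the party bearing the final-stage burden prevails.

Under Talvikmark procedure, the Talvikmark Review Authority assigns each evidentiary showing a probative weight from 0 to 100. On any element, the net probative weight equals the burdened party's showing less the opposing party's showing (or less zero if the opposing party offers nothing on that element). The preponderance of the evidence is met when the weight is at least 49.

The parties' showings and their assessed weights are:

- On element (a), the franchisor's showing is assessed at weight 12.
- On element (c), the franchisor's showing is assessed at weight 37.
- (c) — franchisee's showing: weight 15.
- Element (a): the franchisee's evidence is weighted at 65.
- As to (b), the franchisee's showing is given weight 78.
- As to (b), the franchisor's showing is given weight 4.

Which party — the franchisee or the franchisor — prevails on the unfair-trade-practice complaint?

At Stage 1 the franchisee must meet the preponderance of the evidence (weight is at least 49): on (a) the weight is 65 less the opposing 12 gives net 53, ≥ 49, so (a) meets the standard; on (b) the weight is 78 less the opposing 4 gives net 74, which does reach 49, so (b) meets the standard.
  Stage 1 carried; the burden shifts to the franchisor.
At Stage 2 the franchisor must meet the preponderance of the evidence (weight is at least 49): on (c) the weight is 37 less the opposing 15 gives net 22, which does not reach 49, so (c) does not meet the standard.
  The franchisor does not carry Stage 2.
The franchisee prevails.

franchisee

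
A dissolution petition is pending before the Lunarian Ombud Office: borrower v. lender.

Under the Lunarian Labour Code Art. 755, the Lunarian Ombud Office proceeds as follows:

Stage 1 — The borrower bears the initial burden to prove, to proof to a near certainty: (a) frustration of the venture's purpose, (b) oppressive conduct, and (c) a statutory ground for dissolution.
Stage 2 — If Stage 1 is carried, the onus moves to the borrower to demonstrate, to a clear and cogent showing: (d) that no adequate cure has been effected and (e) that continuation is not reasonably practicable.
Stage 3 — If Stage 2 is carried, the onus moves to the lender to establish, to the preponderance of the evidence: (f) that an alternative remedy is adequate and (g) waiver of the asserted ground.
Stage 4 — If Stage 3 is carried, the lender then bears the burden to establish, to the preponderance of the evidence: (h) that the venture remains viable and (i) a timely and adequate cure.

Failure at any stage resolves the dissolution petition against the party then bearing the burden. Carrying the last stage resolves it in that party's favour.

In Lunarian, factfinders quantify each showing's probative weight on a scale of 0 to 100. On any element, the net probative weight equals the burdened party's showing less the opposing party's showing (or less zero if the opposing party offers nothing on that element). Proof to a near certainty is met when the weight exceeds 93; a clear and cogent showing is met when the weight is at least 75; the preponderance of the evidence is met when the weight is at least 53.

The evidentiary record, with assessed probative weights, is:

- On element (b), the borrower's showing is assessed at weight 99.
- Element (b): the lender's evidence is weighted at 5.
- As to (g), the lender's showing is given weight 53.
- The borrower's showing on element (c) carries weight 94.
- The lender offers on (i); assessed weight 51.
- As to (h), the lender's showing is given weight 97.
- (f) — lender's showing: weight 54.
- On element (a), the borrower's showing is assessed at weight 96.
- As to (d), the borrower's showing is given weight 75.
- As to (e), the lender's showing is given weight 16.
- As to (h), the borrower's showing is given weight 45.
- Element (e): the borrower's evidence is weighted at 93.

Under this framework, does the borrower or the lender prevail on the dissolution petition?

borrower

Stage 1 — burden on borrower; standard: proof to a near certainty (weight exceeds 93).
    (a): 96 > 93 [met]
    (b): 99 − 5 = 94 > 93 [met]
    (c): 94 > 93 [met]
  All elements met. The borrower retains the burden for Stage 2.
Stage 2 — burden on borrower; standard: a clear and cogent showing (weight is at least 75).
    (d): 75 ≥ 75 [met]
    (e): 93 − 16 = 77 ≥ 75 [met]
  The borrower carries Stage 2; the lender now bears the burden.
Stage 3 — burden on lender; standard: the preponderance of the evidence (weight is at least 53).
    (f): 54 ≥ 53 [met]
    (g): 53 ≥ 53 [met]
  All elements met. The lender retains the burden for Stage 4.
Stage 4 — burden on lender; standard: the preponderance of the evidence (weight is at least 53).
    (h): 97 − 45 = 52 < 53 [not met]
    (i): 51 < 53 [not met]
  Not every element is met, so the lender fails to carry Stage 4.
The analysis ends at Stage 4; the borrower prevails.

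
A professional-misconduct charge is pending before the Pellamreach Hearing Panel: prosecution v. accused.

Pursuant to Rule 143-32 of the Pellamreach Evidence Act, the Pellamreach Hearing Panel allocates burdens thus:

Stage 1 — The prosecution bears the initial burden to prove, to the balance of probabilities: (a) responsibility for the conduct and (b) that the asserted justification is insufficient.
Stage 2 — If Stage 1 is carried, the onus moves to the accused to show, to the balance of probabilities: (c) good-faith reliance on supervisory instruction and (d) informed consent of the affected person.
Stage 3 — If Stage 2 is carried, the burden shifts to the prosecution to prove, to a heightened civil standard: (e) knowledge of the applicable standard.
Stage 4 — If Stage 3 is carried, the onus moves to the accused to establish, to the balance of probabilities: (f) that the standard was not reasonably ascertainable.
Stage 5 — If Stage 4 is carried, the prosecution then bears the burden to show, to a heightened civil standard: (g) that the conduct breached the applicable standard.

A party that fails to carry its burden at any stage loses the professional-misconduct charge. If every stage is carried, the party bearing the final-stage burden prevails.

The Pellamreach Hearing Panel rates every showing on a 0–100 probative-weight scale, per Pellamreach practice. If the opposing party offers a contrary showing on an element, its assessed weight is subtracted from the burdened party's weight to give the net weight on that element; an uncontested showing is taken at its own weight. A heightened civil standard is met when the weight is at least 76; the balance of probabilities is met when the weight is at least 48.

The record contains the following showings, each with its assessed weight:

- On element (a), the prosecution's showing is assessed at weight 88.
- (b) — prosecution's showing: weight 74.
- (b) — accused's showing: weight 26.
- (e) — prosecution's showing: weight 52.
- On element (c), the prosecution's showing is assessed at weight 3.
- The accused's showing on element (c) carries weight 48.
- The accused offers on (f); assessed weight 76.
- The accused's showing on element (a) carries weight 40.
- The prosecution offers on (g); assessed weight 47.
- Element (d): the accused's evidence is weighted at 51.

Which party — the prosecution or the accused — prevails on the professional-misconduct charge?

prosecution

Stage 1 (prosecution, the balance of probabilities, weight is at least 48): (a) net 88−40=48 ≥ 48 — meets; (b) net 74−26=48 ≥ 48 — meets.
  The prosecution carries Stage 1; the accused now bears the burden.
Stage 2 (accused, the balance of probabilities, weight is at least 48): (c) net 48−3=45 < 48 — fails; (d) 51 ≥ 48 — meets.
  The accused does not carry Stage 2.
So the prosecution prevails.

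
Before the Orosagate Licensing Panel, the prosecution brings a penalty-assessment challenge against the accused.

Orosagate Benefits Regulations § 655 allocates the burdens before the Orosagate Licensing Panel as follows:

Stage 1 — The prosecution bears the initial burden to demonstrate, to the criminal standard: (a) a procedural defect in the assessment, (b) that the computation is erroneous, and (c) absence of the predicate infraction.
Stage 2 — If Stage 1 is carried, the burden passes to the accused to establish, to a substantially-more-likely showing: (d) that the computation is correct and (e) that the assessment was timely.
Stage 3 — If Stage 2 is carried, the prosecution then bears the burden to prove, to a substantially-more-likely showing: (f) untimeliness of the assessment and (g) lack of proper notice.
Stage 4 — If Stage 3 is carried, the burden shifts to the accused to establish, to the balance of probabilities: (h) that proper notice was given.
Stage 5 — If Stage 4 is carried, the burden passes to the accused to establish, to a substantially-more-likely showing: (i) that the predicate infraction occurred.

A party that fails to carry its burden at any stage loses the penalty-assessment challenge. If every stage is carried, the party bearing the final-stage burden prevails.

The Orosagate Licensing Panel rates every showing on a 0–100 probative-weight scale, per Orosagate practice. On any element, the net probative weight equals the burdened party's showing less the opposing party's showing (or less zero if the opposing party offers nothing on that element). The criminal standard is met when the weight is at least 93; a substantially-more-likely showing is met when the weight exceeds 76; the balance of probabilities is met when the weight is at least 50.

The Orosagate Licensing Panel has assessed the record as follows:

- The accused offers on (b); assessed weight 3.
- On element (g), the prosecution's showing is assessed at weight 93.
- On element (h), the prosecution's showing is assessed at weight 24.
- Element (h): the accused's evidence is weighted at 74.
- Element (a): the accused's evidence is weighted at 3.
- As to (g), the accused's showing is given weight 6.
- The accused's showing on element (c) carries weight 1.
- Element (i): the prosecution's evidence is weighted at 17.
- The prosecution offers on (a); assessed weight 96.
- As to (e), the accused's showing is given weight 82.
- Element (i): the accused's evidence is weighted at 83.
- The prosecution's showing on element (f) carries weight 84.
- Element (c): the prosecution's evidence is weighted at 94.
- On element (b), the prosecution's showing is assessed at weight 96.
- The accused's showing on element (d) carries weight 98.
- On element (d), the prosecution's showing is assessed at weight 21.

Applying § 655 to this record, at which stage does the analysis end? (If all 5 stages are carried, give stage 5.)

Stage 1 — burden on prosecution; standard: the criminal standard (weight is at least 93).
    (a): 96 − 3 = 93 ≥ 93 [met]
    (b): 96 − 3 = 93 ≥ 93 [met]
    (c): 94 − 1 = 93 ≥ 93 [met]
  Stage 1 is satisfied; the onus moves to the accused.
Stage 2 — burden on accused; standard: a substantially-more-likely showing (weight exceeds 76).
    (d): 98 − 21 = 77 > 76 [met]
    (e): 82 > 76 [met]
  The accused carries Stage 2; the prosecution now bears the burden.
Stage 3 — burden on prosecution; standard: a substantially-more-likely showing (weight exceeds 76).
    (f): 84 > 76 [met]
    (g): 93 − 6 = 87 > 76 [met]
  Stage 3 is satisfied; the onus moves to the accused.
Stage 4 — burden on accused; standard: the balance of probabilities (weight is at least 50).
    (h): 74 − 24 = 50 ≥ 50 [met]
  Stage 4 carried; the burden remains with the accused.
Stage 5 — burden on accused; standard: a substantially-more-likely showing (weight exceeds 76).
    (i): 83 − 17 = 66 ≤ 76 [not met]
  Not every element is met, so the accused fails to carry Stage 5.
So the prosecution prevails.

stage 5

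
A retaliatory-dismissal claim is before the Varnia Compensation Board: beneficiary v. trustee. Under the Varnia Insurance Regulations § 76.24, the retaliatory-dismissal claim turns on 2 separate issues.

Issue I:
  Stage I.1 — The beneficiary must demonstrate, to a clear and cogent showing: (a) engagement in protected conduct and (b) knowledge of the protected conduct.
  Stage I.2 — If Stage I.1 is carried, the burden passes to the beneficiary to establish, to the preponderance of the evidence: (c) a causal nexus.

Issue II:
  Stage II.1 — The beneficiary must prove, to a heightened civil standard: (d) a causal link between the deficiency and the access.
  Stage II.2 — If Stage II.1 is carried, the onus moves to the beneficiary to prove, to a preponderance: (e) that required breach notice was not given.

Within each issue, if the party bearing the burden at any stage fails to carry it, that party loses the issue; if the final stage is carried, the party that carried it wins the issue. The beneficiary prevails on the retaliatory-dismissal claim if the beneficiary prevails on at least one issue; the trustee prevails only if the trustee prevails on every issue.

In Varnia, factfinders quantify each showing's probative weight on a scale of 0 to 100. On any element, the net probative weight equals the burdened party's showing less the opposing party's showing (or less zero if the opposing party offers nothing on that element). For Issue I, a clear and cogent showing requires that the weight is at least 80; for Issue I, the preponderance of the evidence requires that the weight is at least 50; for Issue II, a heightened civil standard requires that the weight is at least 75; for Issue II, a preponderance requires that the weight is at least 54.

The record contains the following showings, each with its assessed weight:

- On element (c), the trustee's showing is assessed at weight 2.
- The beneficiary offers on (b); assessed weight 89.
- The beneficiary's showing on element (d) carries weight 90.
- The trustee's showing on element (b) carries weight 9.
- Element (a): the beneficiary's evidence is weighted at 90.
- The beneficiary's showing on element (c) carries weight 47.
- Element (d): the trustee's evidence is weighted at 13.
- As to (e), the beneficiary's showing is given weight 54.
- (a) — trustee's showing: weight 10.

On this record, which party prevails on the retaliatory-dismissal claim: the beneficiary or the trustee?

beneficiary

— Issue I —
Stage I.1 (beneficiary, a clear and cogent showing, weight is at least 80): (a) net 90−10=80 ≥ 80 — meets; (b) net 89−9=80 ≥ 80 — meets.
  Stage I.1 carried; the burden remains with the beneficiary.
Stage I.2 (beneficiary, the preponderance of the evidence, weight is at least 50): (c) net 47−2=45 < 50 — fails.
  The beneficiary does not carry Stage I.2.
The trustee prevails on this issue.
— Issue II —
At Stage II.1 the beneficiary must meet a heightened civil standard (weight is at least 75): on (d) the weight is 90 less the opposing 13 gives net 77, ≥ 75, so (d) meets the standard.
  Stage II.1 carried; the burden remains with the beneficiary.
At Stage II.2 the beneficiary must meet a preponderance (weight is at least 54): on (e) the weight is 54, ≥ 54, so (e) meets the standard.
  Stage II.2 carried; the final stage is satisfied.
Every stage carried; the beneficiary prevails on this issue.
Per-issue: Issue I → trustee; Issue II → beneficiary. The beneficiary must prevail on at least one issue; overall, the beneficiary prevails.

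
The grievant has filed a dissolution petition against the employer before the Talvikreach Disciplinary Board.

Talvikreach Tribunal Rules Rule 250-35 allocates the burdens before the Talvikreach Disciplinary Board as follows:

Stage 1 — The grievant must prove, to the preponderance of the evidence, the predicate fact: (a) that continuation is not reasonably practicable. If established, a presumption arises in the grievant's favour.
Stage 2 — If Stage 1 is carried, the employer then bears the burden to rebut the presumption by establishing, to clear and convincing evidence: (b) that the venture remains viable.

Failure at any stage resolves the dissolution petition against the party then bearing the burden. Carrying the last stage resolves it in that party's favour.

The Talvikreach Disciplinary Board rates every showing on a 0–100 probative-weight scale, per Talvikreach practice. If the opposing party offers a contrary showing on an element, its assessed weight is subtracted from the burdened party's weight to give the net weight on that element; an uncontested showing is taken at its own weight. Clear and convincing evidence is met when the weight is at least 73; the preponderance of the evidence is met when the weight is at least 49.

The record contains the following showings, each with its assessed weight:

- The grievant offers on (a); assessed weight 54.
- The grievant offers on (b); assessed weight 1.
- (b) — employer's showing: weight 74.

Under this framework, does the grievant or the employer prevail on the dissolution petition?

employer

Stage 1 (grievant, the preponderance of the evidence, weight is at least 49): (a) 54 ≥ 49 — meets.
  Stage 1 is satisfied; the onus moves to the employer.
Stage 2 (employer, clear and convincing evidence, weight is at least 73): (b) net 74−1=73 ≥ 73 — meets.
  Stage 2 carried; the final stage is satisfied.
All stages carried — the employer prevails.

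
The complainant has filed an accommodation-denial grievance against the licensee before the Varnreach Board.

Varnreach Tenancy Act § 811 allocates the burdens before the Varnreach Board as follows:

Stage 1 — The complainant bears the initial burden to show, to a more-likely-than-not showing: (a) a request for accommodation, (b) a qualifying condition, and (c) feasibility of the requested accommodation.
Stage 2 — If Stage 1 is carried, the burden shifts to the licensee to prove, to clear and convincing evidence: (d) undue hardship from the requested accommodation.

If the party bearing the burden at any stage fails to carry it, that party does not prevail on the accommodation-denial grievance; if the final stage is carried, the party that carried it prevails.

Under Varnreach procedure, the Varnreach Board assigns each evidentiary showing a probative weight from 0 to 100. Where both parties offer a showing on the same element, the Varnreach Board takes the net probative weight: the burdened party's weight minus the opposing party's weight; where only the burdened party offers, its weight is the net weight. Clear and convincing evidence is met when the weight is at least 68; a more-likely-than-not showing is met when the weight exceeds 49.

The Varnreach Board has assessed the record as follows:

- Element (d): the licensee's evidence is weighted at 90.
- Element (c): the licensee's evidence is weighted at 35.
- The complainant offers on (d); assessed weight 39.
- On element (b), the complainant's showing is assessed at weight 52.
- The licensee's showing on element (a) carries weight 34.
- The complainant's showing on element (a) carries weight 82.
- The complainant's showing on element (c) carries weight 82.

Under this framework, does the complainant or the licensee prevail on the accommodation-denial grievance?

licensee

Stage 1 (complainant, a more-likely-than-not showing, weight exceeds 49): (a) net 82−34=48 ≤ 49 — fails; (b) 52 > 49 — meets; (c) net 82−35=47 ≤ 49 — fails.
  Stage 1 not carried; the complainant fails its burden.
The analysis ends at Stage 1; the licensee prevails.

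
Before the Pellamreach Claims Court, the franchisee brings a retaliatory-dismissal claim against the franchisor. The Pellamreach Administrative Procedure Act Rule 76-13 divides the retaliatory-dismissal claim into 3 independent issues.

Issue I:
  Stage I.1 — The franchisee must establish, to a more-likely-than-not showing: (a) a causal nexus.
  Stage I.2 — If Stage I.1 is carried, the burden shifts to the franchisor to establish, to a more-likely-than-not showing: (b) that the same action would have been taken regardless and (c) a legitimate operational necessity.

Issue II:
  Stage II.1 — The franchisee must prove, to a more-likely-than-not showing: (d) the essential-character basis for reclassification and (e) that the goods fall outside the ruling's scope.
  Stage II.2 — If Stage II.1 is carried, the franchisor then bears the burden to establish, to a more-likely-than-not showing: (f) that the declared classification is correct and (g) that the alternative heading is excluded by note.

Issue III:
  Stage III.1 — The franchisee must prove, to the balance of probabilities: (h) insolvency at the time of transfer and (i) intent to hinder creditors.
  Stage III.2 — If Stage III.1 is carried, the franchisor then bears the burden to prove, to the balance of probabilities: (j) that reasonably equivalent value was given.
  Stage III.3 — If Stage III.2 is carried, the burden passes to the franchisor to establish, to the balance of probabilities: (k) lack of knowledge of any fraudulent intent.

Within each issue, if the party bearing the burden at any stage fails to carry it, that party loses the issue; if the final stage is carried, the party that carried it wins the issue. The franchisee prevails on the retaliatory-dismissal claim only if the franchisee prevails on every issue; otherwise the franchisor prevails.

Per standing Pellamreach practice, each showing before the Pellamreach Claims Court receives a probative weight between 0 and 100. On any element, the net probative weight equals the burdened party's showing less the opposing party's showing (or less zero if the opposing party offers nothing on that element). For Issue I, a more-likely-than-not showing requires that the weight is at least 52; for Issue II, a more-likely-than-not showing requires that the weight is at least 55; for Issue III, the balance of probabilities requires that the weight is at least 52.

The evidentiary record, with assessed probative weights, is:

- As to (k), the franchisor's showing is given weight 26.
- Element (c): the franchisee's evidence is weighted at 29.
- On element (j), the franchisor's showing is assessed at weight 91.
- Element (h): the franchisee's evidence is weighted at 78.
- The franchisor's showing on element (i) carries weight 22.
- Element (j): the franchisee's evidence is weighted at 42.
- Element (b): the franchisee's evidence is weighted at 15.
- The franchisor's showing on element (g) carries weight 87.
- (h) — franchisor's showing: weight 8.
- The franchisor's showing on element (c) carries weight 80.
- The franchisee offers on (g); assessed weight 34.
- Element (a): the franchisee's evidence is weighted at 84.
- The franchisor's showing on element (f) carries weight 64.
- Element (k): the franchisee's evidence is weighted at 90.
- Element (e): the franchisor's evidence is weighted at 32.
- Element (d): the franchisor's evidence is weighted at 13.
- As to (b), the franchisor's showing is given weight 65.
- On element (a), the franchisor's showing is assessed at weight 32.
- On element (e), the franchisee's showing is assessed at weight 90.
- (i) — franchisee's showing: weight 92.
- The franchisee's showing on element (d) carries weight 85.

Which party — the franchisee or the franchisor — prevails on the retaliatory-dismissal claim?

franchisee

— Issue I —
At Stage I.1 the franchisee must meet a more-likely-than-not showing (weight is at least 52): on (a) the weight is 84 less the opposing 32 gives net 52, which does reach 52, so (a) meets the standard.
  Stage I.1 carried; the burden shifts to the franchisor.
At Stage I.2 the franchisor must meet a more-likely-than-not showing (weight is at least 52): on (b) the weight is 65 less the opposing 15 gives net 50, < 52, so (b) does not meet the standard; on (c) the weight is 80 less the opposing 29 gives net 51, which does not reach 52, so (c) does not meet the standard.
  The franchisor does not carry Stage I.2.
The analysis ends at Stage I.2; the franchisee prevails on this issue.
— Issue II —
At Stage II.1 the franchisee must meet a more-likely-than-not showing (weight is at least 55): on (d) the weight is 85 less the opposing 13 gives net 72, which does reach 55, so (d) meets the standard; on (e) the weight is 90 less the opposing 32 gives net 58, ≥ 55, so (e) meets the standard.
  All elements met. The burden passes to the franchisor.
At Stage II.2 the franchisor must meet a more-likely-than-not showing (weight is at least 55): on (f) the weight is 64, ≥ 55, so (f) meets the standard; on (g) the weight is 87 less the opposing 34 gives net 53, < 55, so (g) does not meet the standard.
  Not every element is met, so the franchisor fails to carry Stage II.2.
So the franchisee prevails on this issue.
— Issue III —
Stage III.1 (franchisee, the balance of probabilities, weight is at least 52): (h) net 78−8=70 ≥ 52 — meets; (i) net 92−22=70 ≥ 52 — meets.
  All elements met. The burden passes to the franchisor.
Stage III.2 (franchisor, the balance of probabilities, weight is at least 52): (j) net 91−42=49 < 52 — fails.
  Stage III.2 not carried; the franchisor fails its burden.
So the franchisee prevails on this issue.
Per-issue: Issue I → franchisee; Issue II → franchisee; Issue III → franchisee. The franchisee must prevail on every issue; overall, the franchisee prevails.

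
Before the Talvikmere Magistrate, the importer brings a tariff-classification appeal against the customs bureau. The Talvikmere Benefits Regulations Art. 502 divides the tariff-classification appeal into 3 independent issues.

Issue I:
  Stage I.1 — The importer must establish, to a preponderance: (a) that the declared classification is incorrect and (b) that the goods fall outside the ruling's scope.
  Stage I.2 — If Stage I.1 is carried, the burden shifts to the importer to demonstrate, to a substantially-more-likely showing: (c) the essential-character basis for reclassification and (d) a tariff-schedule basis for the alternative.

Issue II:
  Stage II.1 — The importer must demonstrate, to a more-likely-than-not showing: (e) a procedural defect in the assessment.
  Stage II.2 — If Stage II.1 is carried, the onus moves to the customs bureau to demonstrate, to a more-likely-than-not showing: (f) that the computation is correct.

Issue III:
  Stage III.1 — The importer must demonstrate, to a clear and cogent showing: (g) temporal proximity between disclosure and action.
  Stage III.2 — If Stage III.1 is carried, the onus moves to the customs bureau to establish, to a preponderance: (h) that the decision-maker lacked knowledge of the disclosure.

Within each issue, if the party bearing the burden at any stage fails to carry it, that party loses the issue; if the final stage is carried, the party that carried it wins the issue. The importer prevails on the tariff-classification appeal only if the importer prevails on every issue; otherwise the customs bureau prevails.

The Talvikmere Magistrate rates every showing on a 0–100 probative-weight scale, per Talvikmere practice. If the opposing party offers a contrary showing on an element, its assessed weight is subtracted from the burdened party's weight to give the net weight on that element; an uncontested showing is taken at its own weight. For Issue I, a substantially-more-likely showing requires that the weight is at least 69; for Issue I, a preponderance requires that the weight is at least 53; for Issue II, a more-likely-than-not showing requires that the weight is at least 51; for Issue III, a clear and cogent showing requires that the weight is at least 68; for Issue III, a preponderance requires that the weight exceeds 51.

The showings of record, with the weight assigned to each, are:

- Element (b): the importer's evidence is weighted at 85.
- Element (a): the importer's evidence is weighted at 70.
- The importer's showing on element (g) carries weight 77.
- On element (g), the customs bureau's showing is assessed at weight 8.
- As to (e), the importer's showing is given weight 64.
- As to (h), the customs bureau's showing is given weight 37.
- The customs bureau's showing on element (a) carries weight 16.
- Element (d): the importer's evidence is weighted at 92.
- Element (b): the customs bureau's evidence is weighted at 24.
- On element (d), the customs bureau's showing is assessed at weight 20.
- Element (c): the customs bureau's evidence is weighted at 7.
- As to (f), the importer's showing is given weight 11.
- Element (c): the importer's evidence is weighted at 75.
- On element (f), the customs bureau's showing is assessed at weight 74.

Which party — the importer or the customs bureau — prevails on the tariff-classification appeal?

customs bureau

— Issue I —
Stage I.1 — burden on importer; standard: a preponderance (weight is at least 53).
    (a): 70 − 16 = 54 ≥ 53 [met]
    (b): 85 − 24 = 61 ≥ 53 [met]
  Stage I.1 is satisfied; the importer continues to bear the burden.
Stage I.2 — burden on importer; standard: a substantially-more-likely showing (weight is at least 69).
    (c): 75 − 7 = 68 < 69 [not met]
    (d): 92 − 20 = 72 ≥ 69 [met]
  Stage I.2 not carried; the importer fails its burden.
The customs bureau prevails on this issue.
— Issue II —
Stage II.1 — burden on importer; standard: a more-likely-than-not showing (weight is at least 51).
    (e): 64 ≥ 51 [met]
  All elements met. The burden passes to the customs bureau.
Stage II.2 — burden on customs bureau; standard: a more-likely-than-not showing (weight is at least 51).
    (f): 74 − 11 = 63 ≥ 51 [met]
  The customs bureau carries the last stage.
Every stage carried; the customs bureau prevails on this issue.
— Issue III —
Stage III.1 (importer, a clear and cogent showing, weight is at least 68): (g) net 77−8=69 ≥ 68 — meets.
  The importer carries Stage III.1; the customs bureau now bears the burden.
Stage III.2 (customs bureau, a preponderance, weight exceeds 51): (h) 37 ≤ 51 — fails.
  Stage III.2 not carried; the customs bureau fails its burden.
The analysis ends at Stage III.2; the importer prevails on this issue.
Per-issue: Issue I → customs bureau; Issue II → customs bureau; Issue III → importer. The importer must prevail on every issue; overall, the customs bureau prevails.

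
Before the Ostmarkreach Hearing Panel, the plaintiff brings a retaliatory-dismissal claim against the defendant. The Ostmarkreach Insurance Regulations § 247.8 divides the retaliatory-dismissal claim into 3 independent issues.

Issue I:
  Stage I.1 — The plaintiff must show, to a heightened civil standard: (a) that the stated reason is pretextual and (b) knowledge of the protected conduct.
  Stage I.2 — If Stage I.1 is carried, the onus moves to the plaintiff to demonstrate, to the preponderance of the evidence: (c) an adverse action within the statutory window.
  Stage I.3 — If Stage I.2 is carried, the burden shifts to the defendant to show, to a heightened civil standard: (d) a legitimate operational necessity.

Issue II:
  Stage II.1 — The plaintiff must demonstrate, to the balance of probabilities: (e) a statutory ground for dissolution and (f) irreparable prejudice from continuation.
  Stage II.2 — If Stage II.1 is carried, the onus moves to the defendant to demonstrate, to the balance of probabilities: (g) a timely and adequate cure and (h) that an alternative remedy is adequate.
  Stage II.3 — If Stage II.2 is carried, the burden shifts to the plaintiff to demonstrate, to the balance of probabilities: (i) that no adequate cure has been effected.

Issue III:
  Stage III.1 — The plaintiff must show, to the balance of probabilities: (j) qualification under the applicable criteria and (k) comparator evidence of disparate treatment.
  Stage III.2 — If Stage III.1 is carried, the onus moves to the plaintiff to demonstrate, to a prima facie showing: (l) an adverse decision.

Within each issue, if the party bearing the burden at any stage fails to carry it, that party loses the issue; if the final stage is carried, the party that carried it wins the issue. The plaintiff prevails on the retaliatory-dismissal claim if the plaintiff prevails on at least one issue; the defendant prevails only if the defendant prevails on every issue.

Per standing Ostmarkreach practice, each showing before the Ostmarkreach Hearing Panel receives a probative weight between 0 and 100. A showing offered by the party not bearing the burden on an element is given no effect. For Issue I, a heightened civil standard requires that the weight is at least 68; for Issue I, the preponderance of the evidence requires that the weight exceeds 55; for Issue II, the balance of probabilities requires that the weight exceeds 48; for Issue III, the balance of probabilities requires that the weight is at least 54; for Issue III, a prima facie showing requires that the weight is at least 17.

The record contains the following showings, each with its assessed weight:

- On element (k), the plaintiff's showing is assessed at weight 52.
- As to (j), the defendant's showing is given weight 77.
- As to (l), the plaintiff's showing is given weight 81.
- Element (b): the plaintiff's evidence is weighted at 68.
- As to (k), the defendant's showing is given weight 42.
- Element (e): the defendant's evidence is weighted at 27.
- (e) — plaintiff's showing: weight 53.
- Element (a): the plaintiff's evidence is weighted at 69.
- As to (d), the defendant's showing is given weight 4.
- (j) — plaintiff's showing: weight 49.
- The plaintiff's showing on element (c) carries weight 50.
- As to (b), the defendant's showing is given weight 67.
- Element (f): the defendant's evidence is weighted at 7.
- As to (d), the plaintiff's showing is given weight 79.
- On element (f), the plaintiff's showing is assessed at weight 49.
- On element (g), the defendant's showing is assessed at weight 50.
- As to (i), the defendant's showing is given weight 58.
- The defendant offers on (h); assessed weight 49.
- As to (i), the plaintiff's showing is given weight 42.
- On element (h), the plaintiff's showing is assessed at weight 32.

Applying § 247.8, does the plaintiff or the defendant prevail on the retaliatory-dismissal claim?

— Issue I —
Stage I.1 (plaintiff, a heightened civil standard, weight is at least 68): (a) 69 ≥ 68 — meets; (b) 68 (defendant's 67 disregarded) ≥ 68 — meets.
  Stage I.1 carried; the burden remains with the plaintiff.
Stage I.2 (plaintiff, the preponderance of the evidence, weight exceeds 55): (c) 50 ≤ 55 — fails.
  Not every element is met, so the plaintiff fails to carry Stage I.2.
So the defendant prevails on this issue.
— Issue II —
Stage II.1 — burden on plaintiff; standard: the balance of probabilities (weight exceeds 48).
    (e): 53 (defendant's 27 disregarded) > 48 [met]
    (f): 49 (defendant's 7 disregarded) > 48 [met]
  All elements met. The burden passes to the defendant.
Stage II.2 — burden on defendant; standard: the balance of probabilities (weight exceeds 48).
    (g): 50 > 48 [met]
    (h): 49 (plaintiff's 32 disregarded) > 48 [met]
  Stage II.2 carried; the burden shifts to the plaintiff.
Stage II.3 — burden on plaintiff; standard: the balance of probabilities (weight exceeds 48).
    (i): 42 (defendant's 58 disregarded) ≤ 48 [not met]
  The plaintiff does not carry Stage II.3.
The defendant prevails on this issue.
— Issue III —
Stage III.1 (plaintiff, the balance of probabilities, weight is at least 54): (j) 49 (defendant's 77 disregarded) < 54 — fails; (k) 52 (defendant's 42 disregarded) < 54 — fails.
  The plaintiff does not carry Stage III.1.
The defendant prevails on this issue.
Per-issue: Issue I → defendant; Issue II → defendant; Issue III → defendant. The plaintiff must prevail on at least one issue; overall, the defendant prevails.

defendant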